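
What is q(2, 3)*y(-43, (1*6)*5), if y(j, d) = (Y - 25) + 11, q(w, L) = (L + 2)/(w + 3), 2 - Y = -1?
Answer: -11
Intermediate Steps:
Y = 3 (Y = 2 - 1*(-1) = 2 + 1 = 3)
q(w, L) = (2 + L)/(3 + w)
y(j, d) = -11 (y(j, d) = (3 - 25) + 11 = -22 + 11 = -11)
q(2, 3)*y(-43, (1*6)*5) = ((2 + 3)/(3 + 2))*(-11) = (5/5)*(-11) = ((⅕)*5)*(-11) = 1*(-11) = -11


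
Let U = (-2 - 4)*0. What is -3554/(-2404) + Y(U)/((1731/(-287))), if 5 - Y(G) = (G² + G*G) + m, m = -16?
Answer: -1389489/693554 ≈ -2.0034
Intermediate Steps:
U = 0 (U = -6*0 = 0)
Y(G) = 21 - 2*G² (Y(G) = 5 - ((G² + G*G) - 16) = 5 - ((G² + G²) - 16) = 5 - (2*G² - 16) = 5 - (-16 + 2*G²) = 5 + (16 - 2*G²) = 21 - 2*G²)
-3554/(-2404) + Y(U)/((1731/(-287))) = -3554/(-2404) + (21 - 2*0²)/((1731/(-287))) = -3554*(-1/2404) + (21 - 2*0)/((1731*(-1/287))) = 1777/1202 + (21 + 0)/(-1731/287) = 1777/1202 + 21*(-287/1731) = 1777/1202 - 2009/577 = -1389489/693554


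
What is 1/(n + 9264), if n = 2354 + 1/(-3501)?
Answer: 3501/40674617 ≈ 8.6073e-5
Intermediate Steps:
n = 8241353/3501 (n = 2354 - 1/3501 = 8241353/3501 ≈ 2354.0)
1/(n + 9264) = 1/(8241353/3501 + 9264) = 1/(40674617/3501) = 3501/40674617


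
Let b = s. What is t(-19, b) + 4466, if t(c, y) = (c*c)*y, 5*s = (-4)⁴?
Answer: 114746/5 ≈ 22949.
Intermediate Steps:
s = 256/5 (s = (⅕)*(-4)⁴ = (⅕)*256 = 256/5 ≈ 51.200)
b = 256/5 ≈ 51.200
t(c, y) = y*c² (t(c, y) = c²*y = y*c²)
t(-19, b) + 4466 = (256/5)*(-19)² + 4466 = (256/5)*361 + 4466 = 92416/5 + 4466 = 114746/5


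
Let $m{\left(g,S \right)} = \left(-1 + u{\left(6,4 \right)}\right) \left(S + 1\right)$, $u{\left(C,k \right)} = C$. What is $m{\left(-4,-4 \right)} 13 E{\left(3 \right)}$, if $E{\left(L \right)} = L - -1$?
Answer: $-780$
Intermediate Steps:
$E{\left(L \right)} = 1 + L$ ($E{\left(L \right)} = L + 1 = 1 + L$)
$m{\left(g,S \right)} = 5 + 5 S$ ($m{\left(g,S \right)} = \left(-1 + 6\right) \left(S + 1\right) = 5 \left(1 + S\right) = 5 + 5 S$)
$m{\left(-4,-4 \right)} 13 E{\left(3 \right)} = \left(5 + 5 \left(-4\right)\right) 13 \left(1 + 3\right) = \left(5 - 20\right) 13 \cdot 4 = \left(-15\right) 13 \cdot 4 = \left(-195\right) 4 = -780$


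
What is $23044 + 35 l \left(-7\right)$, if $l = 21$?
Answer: $17899$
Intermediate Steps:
$23044 + 35 l \left(-7\right) = 23044 + 35 \cdot 21 \left(-7\right) = 23044 + 735 \left(-7\right) = 23044 - 5145 = 17899$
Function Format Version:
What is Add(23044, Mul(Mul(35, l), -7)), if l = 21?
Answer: 17899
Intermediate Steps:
Add(23044, Mul(Mul(35, l), -7)) = Add(23044, Mul(Mul(35, 21), -7)) = Add(23044, Mul(735, -7)) = Add(23044, -5145) = 17899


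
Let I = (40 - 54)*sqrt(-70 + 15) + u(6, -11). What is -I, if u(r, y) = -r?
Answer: 6 + 14*I*sqrt(55) ≈ 6.0 + 103.83*I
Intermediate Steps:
I = -6 - 14*I*sqrt(55) (I = (40 - 54)*sqrt(-70 + 15) - 1*6 = -14*I*sqrt(55) - 6 = -6 - 14*I*sqrt(55) ≈ -6.0 - 103.83*I)
-I = -(-6 - 14*I*sqrt(55)) = 6 + 14*I*sqrt(55)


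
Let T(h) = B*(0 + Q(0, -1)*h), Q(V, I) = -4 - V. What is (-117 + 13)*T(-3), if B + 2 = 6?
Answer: -4992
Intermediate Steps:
B = 4 (B = -2 + 6 = 4)
T(h) = -16*h (T(h) = 4*(0 + (-4 - 1*0)*h) = 4*(0 + (-4 + 0)*h) = 4*(0 - 4*h) = 4*(-4*h) = -16*h)
(-117 + 13)*T(-3) = (-117 + 13)*(-16*(-3)) = -104*48 = -4992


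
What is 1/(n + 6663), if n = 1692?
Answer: 1/8355 ≈ 0.00011969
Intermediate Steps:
1/(n + 6663) = 1/(1692 + 6663) = 1/8355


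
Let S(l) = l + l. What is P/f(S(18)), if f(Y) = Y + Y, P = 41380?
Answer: 10345/18 ≈ 574.72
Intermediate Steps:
S(l) = 2*l
f(Y) = 2*Y
P/f(S(18)) = 41380/((2*(2*18))) = 41380/((2*36)) = 41380/72 = 41380*(1/72) = 10345/18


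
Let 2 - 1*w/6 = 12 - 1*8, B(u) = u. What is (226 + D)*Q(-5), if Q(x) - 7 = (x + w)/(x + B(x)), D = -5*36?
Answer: 2001/5 ≈ 400.20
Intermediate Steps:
D = -180
w = -12 (w = 12 - 6*(12 - 1*8) = 12 - 6*(12 - 8) = 12 - 6*4 = 12 - 24 = -12)
Q(x) = 7 + (-12 + x)/(2*x) (Q(x) = 7 + (x - 12)/(x + x) = 7 + (-12 + x)/((2*x)) = 7 + (-12 + x)*(1/(2*x)) = 7 + (-12 + x)/(2*x))
(226 + D)*Q(-5) = (226 - 180)*(15/2 - 6/(-5)) = 46*(15/2 - 6*(-⅕)) = 46*(15/2 + 6/5) = 46*(87/10) = 2001/5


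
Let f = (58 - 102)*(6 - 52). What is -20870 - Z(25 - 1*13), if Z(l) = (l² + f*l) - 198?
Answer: -45104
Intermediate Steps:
f = 2024 (f = -44*(-46) = 2024)
Z(l) = -198 + l² + 2024*l (Z(l) = (l² + 2024*l) - 198 = -198 + l² + 2024*l)
-20870 - Z(25 - 1*13) = -20870 - (-198 + (25 - 1*13)² + 2024*(25 - 1*13)) = -20870 - (-198 + (25 - 13)² + 2024*(25 - 13)) = -20870 - (-198 + 12² + 2024*12) = -20870 - (-198 + 144 + 24288) = -20870 - 1*24234 = -20870 - 24234 = -45104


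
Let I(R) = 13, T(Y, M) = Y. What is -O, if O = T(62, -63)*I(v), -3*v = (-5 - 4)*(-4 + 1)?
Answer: -806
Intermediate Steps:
v = -9 (v = -(-5 - 4)*(-4 + 1)/3 = -(-3)*(-3) = -1/3*27 = -9)
O = 806 (O = 62*13 = 806)
-O = -1*806 = -806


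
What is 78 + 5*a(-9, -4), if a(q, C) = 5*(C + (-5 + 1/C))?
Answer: -613/4 ≈ -153.25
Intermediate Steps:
a(q, C) = -25 + 5*C + 5/C (a(q, C) = 5*(-5 + C + 1/C) = -25 + 5*C + 5/C)
78 + 5*a(-9, -4) = 78 + 5*(-25 + 5*(-4) + 5/(-4)) = 78 + 5*(-25 - 20 + 5*(-¼)) = 78 + 5*(-25 - 20 - 5/4) = 78 + 5*(-185/4) = 78 - 925/4 = -613/4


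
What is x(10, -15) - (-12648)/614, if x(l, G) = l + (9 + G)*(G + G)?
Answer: 64654/307 ≈ 210.60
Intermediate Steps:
x(l, G) = l + 2*G*(9 + G) (x(l, G) = l + (9 + G)*(2*G) = l + 2*G*(9 + G))
x(10, -15) - (-12648)/614 = (10 + 2*(-15)² + 18*(-15)) - (-12648)/614 = (10 + 2*225 - 270) - (-12648)/614 = (10 + 450 - 270) - 24*(-527/614) = 190 + 6324/307 = 64654/307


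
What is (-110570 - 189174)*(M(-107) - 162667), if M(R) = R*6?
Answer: 48950892896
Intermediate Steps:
M(R) = 6*R
(-110570 - 189174)*(M(-107) - 162667) = (-110570 - 189174)*(6*(-107) - 162667) = -299744*(-642 - 162667) = -299744*(-163309) = 48950892896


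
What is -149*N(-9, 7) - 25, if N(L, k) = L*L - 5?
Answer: -11349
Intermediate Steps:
N(L, k) = -5 + L² (N(L, k) = L² - 5 = -5 + L²)
-149*N(-9, 7) - 25 = -149*(-5 + (-9)²) - 25 = -149*(-5 + 81) - 25 = -149*76 - 25 = -11324 - 25 = -11349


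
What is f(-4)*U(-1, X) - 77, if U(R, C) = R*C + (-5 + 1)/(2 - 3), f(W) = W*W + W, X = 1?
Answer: -41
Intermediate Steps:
f(W) = W + W² (f(W) = W² + W = W + W²)
U(R, C) = 4 + C*R (U(R, C) = C*R - 4/(-1) = C*R - 4*(-1) = C*R + 4 = 4 + C*R)
f(-4)*U(-1, X) - 77 = (-4*(1 - 4))*(4 + 1*(-1)) - 77 = (-4*(-3))*(4 - 1) - 77 = 12*3 - 77 = 36 - 77 = -41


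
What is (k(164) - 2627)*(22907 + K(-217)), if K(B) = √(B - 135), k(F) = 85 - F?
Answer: -61986342 - 10824*I*√22 ≈ -6.1986e+7 - 50769.0*I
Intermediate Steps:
K(B) = √(-135 + B)
(k(164) - 2627)*(22907 + K(-217)) = ((85 - 1*164) - 2627)*(22907 + √(-135 - 217)) = ((85 - 164) - 2627)*(22907 + √(-352)) = (-79 - 2627)*(22907 + 4*I*√22) = -2706*(22907 + 4*I*√22) = -61986342 - 10824*I*√22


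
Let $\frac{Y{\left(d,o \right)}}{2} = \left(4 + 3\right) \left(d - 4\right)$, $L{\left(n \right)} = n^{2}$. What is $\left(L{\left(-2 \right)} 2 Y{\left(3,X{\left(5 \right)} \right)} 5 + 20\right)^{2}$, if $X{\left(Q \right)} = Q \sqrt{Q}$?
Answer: $291600$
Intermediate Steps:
$X{\left(Q \right)} = Q^{\frac{3}{2}}$
$Y{\left(d,o \right)} = -56 + 14 d$ ($Y{\left(d,o \right)} = 2 \left(4 + 3\right) \left(d - 4\right) = 2 \cdot 7 \left(-4 + d\right) = 2 \left(-28 + 7 d\right) = -56 + 14 d$)
$\left(L{\left(-2 \right)} 2 Y{\left(3,X{\left(5 \right)} \right)} 5 + 20\right)^{2} = \left(\left(-2\right)^{2} \cdot 2 \left(-56 + 14 \cdot 3\right) 5 + 20\right)^{2} = \left(4 \cdot 2 \left(-56 + 42\right) 5 + 20\right)^{2} = \left(4 \cdot 2 \left(-14\right) 5 + 20\right)^{2} = \left(4 \left(-28\right) 5 + 20\right)^{2} = \left(\left(-112\right) 5 + 20\right)^{2} = \left(-560 + 20\right)^{2} = \left(-540\right)^{2} = 291600$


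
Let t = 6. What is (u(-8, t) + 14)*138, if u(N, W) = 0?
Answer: 1932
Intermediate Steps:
(u(-8, t) + 14)*138 = (0 + 14)*138 = 14*138 = 1932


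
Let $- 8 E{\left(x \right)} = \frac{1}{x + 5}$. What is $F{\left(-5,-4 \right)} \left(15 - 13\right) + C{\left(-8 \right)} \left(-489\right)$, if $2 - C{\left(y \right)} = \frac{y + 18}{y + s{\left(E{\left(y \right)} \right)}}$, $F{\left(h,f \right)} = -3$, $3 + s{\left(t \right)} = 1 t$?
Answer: $- \frac{376152}{263} \approx -1430.2$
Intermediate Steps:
$E{\left(x \right)} = - \frac{1}{8 \left(5 + x\right)}$ ($E{\left(x \right)} = - \frac{1}{8 \left(x + 5\right)} = - \frac{1}{8 \left(5 + x\right)}$)
$s{\left(t \right)} = -3 + t$ ($s{\left(t \right)} = -3 + 1 t = -3 + t$)
$C{\left(y \right)} = 2 - \frac{18 + y}{-3 + y - \frac{1}{40 + 8 y}}$ ($C{\left(y \right)} = 2 - \frac{y + 18}{y - \left(3 + \frac{1}{40 + 8 y}\right)} = 2 - \frac{18 + y}{-3 + y - \frac{1}{40 + 8 y}}$)
$F{\left(-5,-4 \right)} \left(15 - 13\right) + C{\left(-8 \right)} \left(-489\right) = - 3 \left(15 - 13\right) + \frac{2 \left(-481 - -608 + 4 \left(-8\right)^{2}\right)}{-121 + 8 \left(-8\right)^{2} + 16 \left(-8\right)} \left(-489\right) = \left(-3\right) 2 + \frac{2 \left(-481 + 608 + 4 \cdot 64\right)}{-121 + 8 \cdot 64 - 128} \left(-489\right) = -6 + \frac{2 \left(-481 + 608 + 256\right)}{-121 + 512 - 128} \left(-489\right) = -6 + 2 \cdot \frac{1}{263} \cdot 383 \left(-489\right) = -6 + \frac{766}{263} \left(-489\right) = -6 - \frac{374574}{263} = - \frac{376152}{263}$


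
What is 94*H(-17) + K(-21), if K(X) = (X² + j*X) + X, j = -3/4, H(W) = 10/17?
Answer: 33391/68 ≈ 491.04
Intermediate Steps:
H(W) = 10/17 (H(W) = 10*(1/17) = 10/17)
j = -¾ (j = -3*¼ = -¾ ≈ -0.75000)
K(X) = X² + X/4 (K(X) = (X² - 3*X/4) + X = X² + X/4)
94*H(-17) + K(-21) = 94*(10/17) - 21*(¼ - 21) = 940/17 - 21*(-83/4) = 940/17 + 1743/4 = 33391/68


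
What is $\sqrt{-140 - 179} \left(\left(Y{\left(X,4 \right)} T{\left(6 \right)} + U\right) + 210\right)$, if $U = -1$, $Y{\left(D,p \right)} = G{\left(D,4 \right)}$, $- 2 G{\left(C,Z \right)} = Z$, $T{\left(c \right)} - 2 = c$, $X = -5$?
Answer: $193 i \sqrt{319} \approx 3447.1 i$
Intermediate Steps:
$T{\left(c \right)} = 2 + c$
$G{\left(C,Z \right)} = - \frac{Z}{2}$
$Y{\left(D,p \right)} = -2$ ($Y{\left(D,p \right)} = \left(- \frac{1}{2}\right) 4 = -2$)
$\sqrt{-140 - 179} \left(\left(Y{\left(X,4 \right)} T{\left(6 \right)} + U\right) + 210\right) = \sqrt{-140 - 179} \left(\left(- 2 \left(2 + 6\right) - 1\right) + 210\right) = \sqrt{-319} \left(\left(\left(-2\right) 8 - 1\right) + 210\right) = i \sqrt{319} \left(\left(-16 - 1\right) + 210\right) = i \sqrt{319} \left(-17 + 210\right) = i \sqrt{319} \cdot 193 = 193 i \sqrt{319}$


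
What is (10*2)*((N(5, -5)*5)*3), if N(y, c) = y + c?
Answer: 0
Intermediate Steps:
N(y, c) = c + y
(10*2)*((N(5, -5)*5)*3) = (10*2)*(((-5 + 5)*5)*3) = 20*((0*5)*3) = 20*(0*3) = 20*0 = 0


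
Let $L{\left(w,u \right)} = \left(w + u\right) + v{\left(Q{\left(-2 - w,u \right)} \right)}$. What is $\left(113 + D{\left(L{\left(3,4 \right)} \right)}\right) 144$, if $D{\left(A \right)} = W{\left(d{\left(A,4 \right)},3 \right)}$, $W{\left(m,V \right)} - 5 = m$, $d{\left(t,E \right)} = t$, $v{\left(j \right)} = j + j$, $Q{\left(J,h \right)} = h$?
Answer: $19152$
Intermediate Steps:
$v{\left(j \right)} = 2 j$
$L{\left(w,u \right)} = w + 3 u$ ($L{\left(w,u \right)} = \left(w + u\right) + 2 u = \left(u + w\right) + 2 u = w + 3 u$)
$W{\left(m,V \right)} = 5 + m$
$D{\left(A \right)} = 5 + A$
$\left(113 + D{\left(L{\left(3,4 \right)} \right)}\right) 144 = \left(113 + \left(5 + \left(3 + 3 \cdot 4\right)\right)\right) 144 = \left(113 + \left(5 + \left(3 + 12\right)\right)\right) 144 = \left(113 + \left(5 + 15\right)\right) 144 = \left(113 + 20\right) 144 = 133 \cdot 144 = 19152$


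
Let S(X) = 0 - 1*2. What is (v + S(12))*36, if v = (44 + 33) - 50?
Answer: 900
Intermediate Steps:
v = 27 (v = 77 - 50 = 27)
S(X) = -2 (S(X) = 0 - 2 = -2)
(v + S(12))*36 = (27 - 2)*36 = 25*36 = 900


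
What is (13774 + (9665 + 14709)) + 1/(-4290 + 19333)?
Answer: 573860365/15043 ≈ 38148.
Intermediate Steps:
(13774 + (9665 + 14709)) + 1/(-4290 + 19333) = (13774 + 24374) + 1/15043 = 38148 + 1/15043 = 573860365/15043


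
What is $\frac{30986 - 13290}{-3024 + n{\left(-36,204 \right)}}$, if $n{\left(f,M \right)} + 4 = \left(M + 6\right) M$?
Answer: $\frac{4424}{9953} \approx 0.44449$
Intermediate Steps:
$n{\left(f,M \right)} = -4 + M \left(6 + M\right)$ ($n{\left(f,M \right)} = -4 + \left(M + 6\right) M = -4 + \left(6 + M\right) M = -4 + M \left(6 + M\right)$)
$\frac{30986 - 13290}{-3024 + n{\left(-36,204 \right)}} = \frac{30986 - 13290}{-3024 + \left(-4 + 204^{2} + 6 \cdot 204\right)} = \frac{17696}{-3024 + \left(-4 + 41616 + 1224\right)} = \frac{17696}{-3024 + 42836} = \frac{17696}{39812} = 17696 \cdot \frac{1}{39812} = \frac{4424}{9953}$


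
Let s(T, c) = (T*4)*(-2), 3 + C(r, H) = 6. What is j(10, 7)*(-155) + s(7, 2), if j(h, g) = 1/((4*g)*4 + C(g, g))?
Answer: -1319/23 ≈ -57.348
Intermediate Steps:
C(r, H) = 3 (C(r, H) = -3 + 6 = 3)
s(T, c) = -8*T (s(T, c) = (4*T)*(-2) = -8*T)
j(h, g) = 1/(3 + 16*g) (j(h, g) = 1/((4*g)*4 + 3) = 1/(16*g + 3) = 1/(3 + 16*g))
j(10, 7)*(-155) + s(7, 2) = -155/(3 + 16*7) - 8*7 = -155/(3 + 112) - 56 = -155/115 - 56 = (1/115)*(-155) - 56 = -31/23 - 56 = -1319/23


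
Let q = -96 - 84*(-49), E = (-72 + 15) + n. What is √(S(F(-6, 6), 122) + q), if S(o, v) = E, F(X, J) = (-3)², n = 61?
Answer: 2*√1006 ≈ 63.435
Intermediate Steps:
F(X, J) = 9
E = 4 (E = (-72 + 15) + 61 = -57 + 61 = 4)
S(o, v) = 4
q = 4020 (q = -96 + 4116 = 4020)
√(S(F(-6, 6), 122) + q) = √(4 + 4020) = √4024 = 2*√1006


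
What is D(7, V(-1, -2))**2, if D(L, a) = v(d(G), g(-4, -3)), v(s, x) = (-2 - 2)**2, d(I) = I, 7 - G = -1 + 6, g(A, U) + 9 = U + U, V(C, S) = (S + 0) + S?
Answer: 256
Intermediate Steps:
V(C, S) = 2*S (V(C, S) = S + S = 2*S)
g(A, U) = -9 + 2*U (g(A, U) = -9 + (U + U) = -9 + 2*U)
G = 2 (G = 7 - (-1 + 6) = 7 - 1*5 = 7 - 5 = 2)
v(s, x) = 16 (v(s, x) = (-4)**2 = 16)
D(L, a) = 16
D(7, V(-1, -2))**2 = 16**2 = 256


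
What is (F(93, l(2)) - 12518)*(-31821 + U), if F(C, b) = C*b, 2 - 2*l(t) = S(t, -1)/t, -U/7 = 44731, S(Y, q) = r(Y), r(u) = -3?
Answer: 8523590449/2 ≈ 4.2618e+9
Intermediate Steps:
S(Y, q) = -3
U = -313117 (U = -7*44731 = -313117)
l(t) = 1 + 3/(2*t) (l(t) = 1 - (-3)/(2*t) = 1 + 3/(2*t))
(F(93, l(2)) - 12518)*(-31821 + U) = (93*((3/2 + 2)/2) - 12518)*(-31821 - 313117) = (93*((½)*(7/2)) - 12518)*(-344938) = (93*(7/4) - 12518)*(-344938) = (651/4 - 12518)*(-344938) = -49421/4*(-344938) = 8523590449/2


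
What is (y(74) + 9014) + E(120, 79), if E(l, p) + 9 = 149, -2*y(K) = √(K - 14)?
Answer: 9154 - √15 ≈ 9150.1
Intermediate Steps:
y(K) = -√(-14 + K)/2 (y(K) = -√(K - 14)/2 = -√(-14 + K)/2)
E(l, p) = 140 (E(l, p) = -9 + 149 = 140)
(y(74) + 9014) + E(120, 79) = (-√(-14 + 74)/2 + 9014) + 140 = (-√15 + 9014) + 140 = (9014 - √15) + 140 = 9154 - √15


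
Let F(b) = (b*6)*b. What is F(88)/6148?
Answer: 11616/1537 ≈ 7.5576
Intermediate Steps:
F(b) = 6*b² (F(b) = (6*b)*b = 6*b²)
F(88)/6148 = (6*88²)/6148 = (6*7744)*(1/6148) = 46464*(1/6148) = 11616/1537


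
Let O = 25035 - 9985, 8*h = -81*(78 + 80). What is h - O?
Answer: -66599/4 ≈ -16650.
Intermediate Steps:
h = -6399/4 (h = (-81*(78 + 80))/8 = (-81*158)/8 = (⅛)*(-12798) = -6399/4 ≈ -1599.8)
O = 15050
h - O = -6399/4 - 1*15050 = -6399/4 - 15050 = -66599/4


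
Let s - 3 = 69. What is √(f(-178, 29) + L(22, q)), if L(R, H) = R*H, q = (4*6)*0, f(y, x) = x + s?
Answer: √101 ≈ 10.050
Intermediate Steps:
s = 72 (s = 3 + 69 = 72)
f(y, x) = 72 + x (f(y, x) = x + 72 = 72 + x)
q = 0 (q = 24*0 = 0)
L(R, H) = H*R
√(f(-178, 29) + L(22, q)) = √((72 + 29) + 0*22) = √(101 + 0) = √101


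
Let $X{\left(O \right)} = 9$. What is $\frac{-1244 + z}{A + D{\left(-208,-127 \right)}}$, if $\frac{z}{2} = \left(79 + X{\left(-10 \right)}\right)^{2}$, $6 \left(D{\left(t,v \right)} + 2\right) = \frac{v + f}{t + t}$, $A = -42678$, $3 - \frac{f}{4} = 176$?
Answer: $- \frac{911616}{2731499} \approx -0.33374$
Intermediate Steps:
$f = -692$ ($f = 12 - 704 = -692$)
$D{\left(t,v \right)} = -2 + \frac{-692 + v}{12 t}$ ($D{\left(t,v \right)} = -2 + \frac{\left(v - 692\right) \frac{1}{t + t}}{6} = -2 + \frac{\left(-692 + v\right) \frac{1}{2 t}}{6} = -2 + \frac{\frac{1}{2} \frac{1}{t} \left(-692 + v\right)}{6} = -2 + \frac{-692 + v}{12 t}$)
$z = 15488$ ($z = 2 \left(79 + 9\right)^{2} = 2 \cdot 88^{2} = 2 \cdot 7744 = 15488$)
$\frac{-1244 + z}{A + D{\left(-208,-127 \right)}} = \frac{-1244 + 15488}{-42678 + \frac{-692 - 127 - -4992}{12 \left(-208\right)}} = \frac{14244}{-42678 + \frac{1}{12} \left(- \frac{1}{208}\right) \left(-692 - 127 + 4992\right)} = \frac{14244}{-42678 + \frac{1}{12} \left(- \frac{1}{208}\right) 4173} = \frac{14244}{-42678 - \frac{107}{64}} = \frac{14244}{- \frac{2731499}{64}} = 14244 \left(- \frac{64}{2731499}\right) = - \frac{911616}{2731499}$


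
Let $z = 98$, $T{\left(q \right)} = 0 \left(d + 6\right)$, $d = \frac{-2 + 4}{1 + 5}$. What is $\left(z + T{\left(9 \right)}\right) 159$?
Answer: $15582$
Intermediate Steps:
$d = \frac{1}{3}$ ($d = \frac{2}{6} = 2 \cdot \frac{1}{6} = \frac{1}{3} \approx 0.33333$)
$T{\left(q \right)} = 0$ ($T{\left(q \right)} = 0 \left(\frac{1}{3} + 6\right) = 0 \cdot \frac{19}{3} = 0$)
$\left(z + T{\left(9 \right)}\right) 159 = \left(98 + 0\right) 159 = 98 \cdot 159 = 15582$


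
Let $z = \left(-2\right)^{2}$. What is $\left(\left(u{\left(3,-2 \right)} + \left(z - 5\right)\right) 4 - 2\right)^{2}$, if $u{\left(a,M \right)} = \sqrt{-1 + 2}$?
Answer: $4$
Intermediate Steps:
$z = 4$
$u{\left(a,M \right)} = 1$ ($u{\left(a,M \right)} = \sqrt{1} = 1$)
$\left(\left(u{\left(3,-2 \right)} + \left(z - 5\right)\right) 4 - 2\right)^{2} = \left(\left(1 + \left(4 - 5\right)\right) 4 - 2\right)^{2} = \left(\left(1 - 1\right) 4 - 2\right)^{2} = \left(0 \cdot 4 - 2\right)^{2} = \left(0 - 2\right)^{2} = \left(-2\right)^{2} = 4$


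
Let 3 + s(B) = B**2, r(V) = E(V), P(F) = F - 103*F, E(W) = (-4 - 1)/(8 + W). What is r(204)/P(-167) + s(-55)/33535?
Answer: 10912902901/121101860280 ≈ 0.090113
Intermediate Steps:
E(W) = -5/(8 + W)
P(F) = -102*F (P(F) = F - 103*F = -102*F)
r(V) = -5/(8 + V)
s(B) = -3 + B**2
r(204)/P(-167) + s(-55)/33535 = (-5/(8 + 204))/((-102*(-167))) + (-3 + (-55)**2)/33535 = -5/212/17034 + (-3 + 3025)*(1/33535) = -5*1/212*(1/17034) + 3022*(1/33535) = -5/212*1/17034 + 3022/33535 = -5/3611208 + 3022/33535 = 10912902901/121101860280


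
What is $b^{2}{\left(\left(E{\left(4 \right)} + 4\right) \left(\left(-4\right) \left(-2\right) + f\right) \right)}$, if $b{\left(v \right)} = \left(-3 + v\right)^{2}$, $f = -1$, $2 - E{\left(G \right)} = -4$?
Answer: $20151121$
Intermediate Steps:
$E{\left(G \right)} = 6$ ($E{\left(G \right)} = 2 - -4 = 2 + 4 = 6$)
$b^{2}{\left(\left(E{\left(4 \right)} + 4\right) \left(\left(-4\right) \left(-2\right) + f\right) \right)} = \left(\left(-3 + \left(6 + 4\right) \left(\left(-4\right) \left(-2\right) - 1\right)\right)^{2}\right)^{2} = \left(\left(-3 + 10 \left(8 - 1\right)\right)^{2}\right)^{2} = \left(\left(-3 + 10 \cdot 7\right)^{2}\right)^{2} = \left(\left(-3 + 70\right)^{2}\right)^{2} = \left(67^{2}\right)^{2} = 4489^{2} = 20151121$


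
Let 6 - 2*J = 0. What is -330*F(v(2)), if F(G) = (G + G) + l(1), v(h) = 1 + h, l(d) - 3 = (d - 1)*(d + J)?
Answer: -2970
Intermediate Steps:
J = 3 (J = 3 - 1/2*0 = 3 + 0 = 3)
l(d) = 3 + (-1 + d)*(3 + d) (l(d) = 3 + (d - 1)*(d + 3) = 3 + (-1 + d)*(3 + d))
F(G) = 3 + 2*G (F(G) = (G + G) + 1*(2 + 1) = 2*G + 1*3 = 2*G + 3 = 3 + 2*G)
-330*F(v(2)) = -330*(3 + 2*(1 + 2)) = -330*(3 + 2*3) = -330*(3 + 6) = -330*9 = -2970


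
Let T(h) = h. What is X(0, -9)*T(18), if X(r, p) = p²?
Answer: 1458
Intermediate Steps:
X(0, -9)*T(18) = (-9)²*18 = 81*18 = 1458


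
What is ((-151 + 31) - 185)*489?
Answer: -149145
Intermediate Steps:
((-151 + 31) - 185)*489 = (-120 - 185)*489 = -305*489 = -149145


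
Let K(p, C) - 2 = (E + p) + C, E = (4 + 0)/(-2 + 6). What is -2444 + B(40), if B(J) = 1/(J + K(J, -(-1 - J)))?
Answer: -303055/124 ≈ -2444.0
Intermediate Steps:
E = 1 (E = 4/4 = 4*(¼) = 1)
K(p, C) = 3 + C + p (K(p, C) = 2 + ((1 + p) + C) = 2 + (1 + C + p) = 3 + C + p)
B(J) = 1/(4 + 3*J) (B(J) = 1/(J + (3 - (-1 - J) + J)) = 1/(J + (3 + (1 + J) + J)) = 1/(J + (4 + 2*J)) = 1/(4 + 3*J))
-2444 + B(40) = -2444 + 1/(4 + 3*40) = -2444 + 1/(4 + 120) = -2444 + 1/124 = -303055/124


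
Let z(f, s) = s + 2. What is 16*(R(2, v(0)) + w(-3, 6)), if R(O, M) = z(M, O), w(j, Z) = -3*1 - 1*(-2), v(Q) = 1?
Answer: 48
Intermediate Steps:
z(f, s) = 2 + s
w(j, Z) = -1 (w(j, Z) = -3 + 2 = -1)
R(O, M) = 2 + O
16*(R(2, v(0)) + w(-3, 6)) = 16*((2 + 2) - 1) = 16*(4 - 1) = 16*3 = 48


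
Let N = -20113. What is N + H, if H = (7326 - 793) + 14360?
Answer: 780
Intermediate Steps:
H = 20893 (H = 6533 + 14360 = 20893)
N + H = -20113 + 20893 = 780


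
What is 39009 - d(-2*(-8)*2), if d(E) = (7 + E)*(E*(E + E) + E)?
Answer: -42111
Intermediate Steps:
d(E) = (7 + E)*(E + 2*E**2) (d(E) = (7 + E)*(E*(2*E) + E) = (7 + E)*(2*E**2 + E) = (7 + E)*(E + 2*E**2))
39009 - d(-2*(-8)*2) = 39009 - -2*(-8)*2*(7 + 2*(-2*(-8)*2)**2 + 15*(-2*(-8)*2)) = 39009 - 16*2*(7 + 2*(16*2)**2 + 15*(16*2)) = 39009 - 32*(7 + 2*32**2 + 15*32) = 39009 - 32*(7 + 2*1024 + 480) = 39009 - 32*(7 + 2048 + 480) = 39009 - 32*2535 = 39009 - 1*81120 = 39009 - 81120 = -42111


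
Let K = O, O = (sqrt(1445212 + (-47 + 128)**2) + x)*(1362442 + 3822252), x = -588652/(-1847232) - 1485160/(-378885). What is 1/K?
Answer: -288360523773298986984/512084563749156189814591940595637 + 68033876011259812992*sqrt(1451773)/512084563749156189814591940595637 ≈ 1.5952e-10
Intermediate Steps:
x = 49441108169/11664808272 (x = -588652*(-1/1847232) - 1485160*(-1/378885) = 147163/461808 + 297032/75777 = 49441108169/11664808272 ≈ 4.2385)
O = 128168508438582643/5832404136 + 5184694*sqrt(1451773) (O = (sqrt(1445212 + (-47 + 128)**2) + 49441108169/11664808272)*(1362442 + 3822252) = (sqrt(1445212 + 81**2) + 49441108169/11664808272)*5184694 = (sqrt(1445212 + 6561) + 49441108169/11664808272)*5184694 = (sqrt(1451773) + 49441108169/11664808272)*5184694 = (49441108169/11664808272 + sqrt(1451773))*5184694 = 128168508438582643/5832404136 + 5184694*sqrt(1451773) ≈ 6.2690e+9)
K = 128168508438582643/5832404136 + 5184694*sqrt(1451773) ≈ 6.2690e+9
1/K = 1/(128168508438582643/5832404136 + 5184694*sqrt(1451773))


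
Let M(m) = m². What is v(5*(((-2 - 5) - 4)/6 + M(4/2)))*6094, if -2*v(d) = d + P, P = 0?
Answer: -198055/6 ≈ -33009.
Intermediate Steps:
v(d) = -d/2 (v(d) = -(d + 0)/2 = -d/2)
v(5*(((-2 - 5) - 4)/6 + M(4/2)))*6094 = -5*(((-2 - 5) - 4)/6 + (4/2)²)/2*6094 = -5*((-7 - 4)*(⅙) + (4*(½))²)/2*6094 = -5*(-11*⅙ + 2²)/2*6094 = -5*(-11/6 + 4)/2*6094 = -5*13/(2*6)*6094 = -½*65/6*6094 = -65/12*6094 = -198055/6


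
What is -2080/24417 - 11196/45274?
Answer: -183771326/552727629 ≈ -0.33248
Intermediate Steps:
-2080/24417 - 11196/45274 = -2080*1/24417 - 11196*1/45274 = -2080/24417 - 5598/22637 = -183771326/552727629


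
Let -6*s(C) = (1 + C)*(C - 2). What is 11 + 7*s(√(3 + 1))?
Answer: 11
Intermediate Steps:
s(C) = -(1 + C)*(-2 + C)/6 (s(C) = -(1 + C)*(C - 2)/6 = -(1 + C)*(-2 + C)/6)
11 + 7*s(√(3 + 1)) = 11 + 7*(⅓ - (√(3 + 1))²/6 + √(3 + 1)/6) = 11 + 7*(⅓ - (√4)²/6 + √4/6) = 11 + 7*(⅓ - ⅙*2² + (⅙)*2) = 11 + 7*(⅓ - ⅙*4 + ⅓) = 11 + 7*(⅓ - ⅔ + ⅓) = 11 + 7*0 = 11 + 0 = 11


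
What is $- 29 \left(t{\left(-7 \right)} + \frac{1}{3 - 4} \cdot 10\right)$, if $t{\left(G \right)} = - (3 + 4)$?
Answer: $493$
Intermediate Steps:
$t{\left(G \right)} = -7$ ($t{\left(G \right)} = \left(-1\right) 7 = -7$)
$- 29 \left(t{\left(-7 \right)} + \frac{1}{3 - 4} \cdot 10\right) = - 29 \left(-7 + \frac{1}{3 - 4} \cdot 10\right) = - 29 \left(-7 + \frac{1}{-1} \cdot 10\right) = - 29 \left(-7 - 10\right) = \left(-29\right) \left(-17\right) = 493$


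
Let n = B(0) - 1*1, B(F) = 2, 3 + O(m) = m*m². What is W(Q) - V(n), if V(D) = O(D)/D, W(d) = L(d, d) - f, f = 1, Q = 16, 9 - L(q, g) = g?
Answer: -6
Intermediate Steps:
L(q, g) = 9 - g
O(m) = -3 + m³ (O(m) = -3 + m*m² = -3 + m³)
n = 1 (n = 2 - 1*1 = 2 - 1 = 1)
W(d) = 8 - d (W(d) = (9 - d) - 1*1 = (9 - d) - 1 = 8 - d)
V(D) = (-3 + D³)/D
W(Q) - V(n) = (8 - 1*16) - (-3 + 1³)/1 = (8 - 16) - (-3 + 1) = -8 - (-2) = -8 - 1*(-2) = -8 + 2 = -6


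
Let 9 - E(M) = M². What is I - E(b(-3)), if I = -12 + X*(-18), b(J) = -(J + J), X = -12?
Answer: 231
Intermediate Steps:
b(J) = -2*J
E(M) = 9 - M²
I = 204 (I = -12 - 12*(-18) = -12 + 216 = 204)
I - E(b(-3)) = 204 - (9 - (-2*(-3))²) = 204 - (9 - 1*6²) = 204 - (9 - 1*36) = 204 - (9 - 36) = 204 - 1*(-27) = 204 + 27 = 231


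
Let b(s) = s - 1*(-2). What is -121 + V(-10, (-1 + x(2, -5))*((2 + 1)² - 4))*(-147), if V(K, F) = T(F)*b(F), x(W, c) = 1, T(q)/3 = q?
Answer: -121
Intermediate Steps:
T(q) = 3*q
b(s) = 2 + s (b(s) = s + 2 = 2 + s)
V(K, F) = 3*F*(2 + F) (V(K, F) = (3*F)*(2 + F) = 3*F*(2 + F))
-121 + V(-10, (-1 + x(2, -5))*((2 + 1)² - 4))*(-147) = -121 + (3*((-1 + 1)*((2 + 1)² - 4))*(2 + (-1 + 1)*((2 + 1)² - 4)))*(-147) = -121 + (3*(0*(3² - 4))*(2 + 0*(3² - 4)))*(-147) = -121 + (3*(0*(9 - 4))*(2 + 0*(9 - 4)))*(-147) = -121 + (3*(0*5)*(2 + 0*5))*(-147) = -121 + (3*0*(2 + 0))*(-147) = -121 + (3*0*2)*(-147) = -121 + 0*(-147) = -121 + 0 = -121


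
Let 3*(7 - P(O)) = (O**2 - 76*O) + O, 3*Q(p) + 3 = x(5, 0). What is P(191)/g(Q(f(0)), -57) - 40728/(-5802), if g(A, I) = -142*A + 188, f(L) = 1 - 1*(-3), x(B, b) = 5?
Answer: -3900781/54152 ≈ -72.034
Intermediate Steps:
f(L) = 4 (f(L) = 1 + 3 = 4)
Q(p) = 2/3 (Q(p) = -1 + (1/3)*5 = -1 + 5/3 = 2/3)
g(A, I) = 188 - 142*A
P(O) = 7 + 25*O - O**2/3 (P(O) = 7 - ((O**2 - 76*O) + O)/3 = 7 - (O**2 - 75*O)/3 = 7 + (25*O - O**2/3) = 7 + 25*O - O**2/3)
P(191)/g(Q(f(0)), -57) - 40728/(-5802) = (7 + 25*191 - 1/3*191**2)/(188 - 142*2/3) - 40728/(-5802) = (7 + 4775 - 1/3*36481)/(188 - 284/3) - 40728*(-1/5802) = (7 + 4775 - 36481/3)/(280/3) + 6788/967 = -22135/3*3/280 + 6788/967 = -4427/56 + 6788/967 = -3900781/54152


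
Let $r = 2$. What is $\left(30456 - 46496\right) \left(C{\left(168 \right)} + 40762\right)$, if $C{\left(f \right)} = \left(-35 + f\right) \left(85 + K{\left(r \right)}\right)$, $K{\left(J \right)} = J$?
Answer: $-839421320$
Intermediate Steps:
$C{\left(f \right)} = -3045 + 87 f$ ($C{\left(f \right)} = \left(-35 + f\right) \left(85 + 2\right) = \left(-35 + f\right) 87 = -3045 + 87 f$)
$\left(30456 - 46496\right) \left(C{\left(168 \right)} + 40762\right) = \left(30456 - 46496\right) \left(\left(-3045 + 87 \cdot 168\right) + 40762\right) = - 16040 \left(\left(-3045 + 14616\right) + 40762\right) = - 16040 \left(11571 + 40762\right) = \left(-16040\right) 52333 = -839421320$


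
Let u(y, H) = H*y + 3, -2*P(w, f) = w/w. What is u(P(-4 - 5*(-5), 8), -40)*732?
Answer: 16836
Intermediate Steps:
P(w, f) = -½ (P(w, f) = -w/(2*w) = -½*1 = -½)
u(y, H) = 3 + H*y
u(P(-4 - 5*(-5), 8), -40)*732 = (3 - 40*(-½))*732 = (3 + 20)*732 = 23*732 = 16836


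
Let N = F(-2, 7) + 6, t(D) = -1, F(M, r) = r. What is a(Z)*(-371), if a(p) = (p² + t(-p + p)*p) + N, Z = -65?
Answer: -1596413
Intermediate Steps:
N = 13 (N = 7 + 6 = 13)
a(p) = 13 + p² - p (a(p) = (p² - p) + 13 = 13 + p² - p)
a(Z)*(-371) = (13 + (-65)² - 1*(-65))*(-371) = (13 + 4225 + 65)*(-371) = 4303*(-371) = -1596413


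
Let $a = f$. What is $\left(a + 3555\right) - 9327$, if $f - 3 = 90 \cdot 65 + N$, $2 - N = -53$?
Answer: $136$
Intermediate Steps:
$N = 55$ ($N = 2 - -53 = 2 + 53 = 55$)
$f = 5908$ ($f = 3 + \left(90 \cdot 65 + 55\right) = 3 + \left(5850 + 55\right) = 3 + 5905 = 5908$)
$a = 5908$
$\left(a + 3555\right) - 9327 = \left(5908 + 3555\right) - 9327 = 9463 - 9327 = 136$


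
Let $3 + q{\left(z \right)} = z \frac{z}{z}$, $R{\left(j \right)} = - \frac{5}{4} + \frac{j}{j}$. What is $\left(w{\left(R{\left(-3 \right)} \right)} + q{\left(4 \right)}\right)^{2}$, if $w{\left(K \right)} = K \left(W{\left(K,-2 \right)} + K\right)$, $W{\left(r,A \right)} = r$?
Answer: $\frac{81}{64} \approx 1.2656$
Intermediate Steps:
$R{\left(j \right)} = - \frac{1}{4}$ ($R{\left(j \right)} = \left(-5\right) \frac{1}{4} + 1 = - \frac{5}{4} + 1 = - \frac{1}{4}$)
$w{\left(K \right)} = 2 K^{2}$ ($w{\left(K \right)} = K \left(K + K\right) = K 2 K = 2 K^{2}$)
$q{\left(z \right)} = -3 + z$ ($q{\left(z \right)} = -3 + z \frac{z}{z} = -3 + z 1 = -3 + z$)
$\left(w{\left(R{\left(-3 \right)} \right)} + q{\left(4 \right)}\right)^{2} = \left(2 \left(- \frac{1}{4}\right)^{2} + \left(-3 + 4\right)\right)^{2} = \left(2 \cdot \frac{1}{16} + 1\right)^{2} = \left(\frac{1}{8} + 1\right)^{2} = \left(\frac{9}{8}\right)^{2} = \frac{81}{64}$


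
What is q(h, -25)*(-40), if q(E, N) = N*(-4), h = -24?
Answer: -4000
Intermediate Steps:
q(E, N) = -4*N
q(h, -25)*(-40) = -4*(-25)*(-40) = 100*(-40) = -4000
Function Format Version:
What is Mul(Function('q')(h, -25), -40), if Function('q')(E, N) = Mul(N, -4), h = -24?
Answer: -4000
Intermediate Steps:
Function('q')(E, N) = Mul(-4, N)
Mul(Function('q')(h, -25), -40) = Mul(Mul(-4, -25), -40) = Mul(100, -40) = -4000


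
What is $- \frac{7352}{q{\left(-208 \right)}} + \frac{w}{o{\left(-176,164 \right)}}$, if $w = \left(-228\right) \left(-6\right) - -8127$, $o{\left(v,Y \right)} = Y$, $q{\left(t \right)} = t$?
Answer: $\frac{198793}{2132} \approx 93.242$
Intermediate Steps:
$w = 9495$ ($w = 1368 + 8127 = 9495$)
$- \frac{7352}{q{\left(-208 \right)}} + \frac{w}{o{\left(-176,164 \right)}} = - \frac{7352}{-208} + \frac{9495}{164} = \left(-7352\right) \left(- \frac{1}{208}\right) + 9495 \cdot \frac{1}{164} = \frac{919}{26} + \frac{9495}{164} = \frac{198793}{2132}$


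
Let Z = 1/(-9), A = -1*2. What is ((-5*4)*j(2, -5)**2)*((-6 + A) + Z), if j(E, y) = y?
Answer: 36500/9 ≈ 4055.6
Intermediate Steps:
A = -2
Z = -1/9 ≈ -0.11111
((-5*4)*j(2, -5)**2)*((-6 + A) + Z) = (-5*4*(-5)**2)*((-6 - 2) - 1/9) = (-20*25)*(-8 - 1/9) = -500*(-73/9) = 36500/9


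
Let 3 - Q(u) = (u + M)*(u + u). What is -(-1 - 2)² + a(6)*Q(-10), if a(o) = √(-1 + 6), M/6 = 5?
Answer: -9 + 403*√5 ≈ 892.14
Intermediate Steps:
M = 30 (M = 6*5 = 30)
Q(u) = 3 - 2*u*(30 + u) (Q(u) = 3 - (u + 30)*(u + u) = 3 - (30 + u)*2*u = 3 - 2*u*(30 + u))
a(o) = √5
-(-1 - 2)² + a(6)*Q(-10) = -(-1 - 2)² + √5*(3 - 60*(-10) - 2*(-10)²) = -1*(-3)² + √5*(3 + 600 - 2*100) = -1*9 + √5*(3 + 600 - 200) = -9 + √5*403 = -9 + 403*√5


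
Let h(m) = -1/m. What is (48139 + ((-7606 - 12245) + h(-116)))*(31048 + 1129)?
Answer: 105585897393/116 ≈ 9.1022e+8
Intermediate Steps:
(48139 + ((-7606 - 12245) + h(-116)))*(31048 + 1129) = (48139 + ((-7606 - 12245) - 1/(-116)))*(31048 + 1129) = (48139 + (-19851 - 1*(-1/116)))*32177 = (48139 + (-19851 + 1/116))*32177 = (48139 - 2302715/116)*32177 = (3281409/116)*32177 = 105585897393/116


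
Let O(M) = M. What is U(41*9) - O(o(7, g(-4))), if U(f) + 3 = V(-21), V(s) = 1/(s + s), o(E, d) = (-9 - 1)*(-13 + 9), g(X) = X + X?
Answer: -1807/42 ≈ -43.024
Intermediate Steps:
g(X) = 2*X
o(E, d) = 40 (o(E, d) = -10*(-4) = 40)
V(s) = 1/(2*s)
U(f) = -127/42 (U(f) = -3 + (1/2)/(-21) = -3 + (1/2)*(-1/21) = -3 - 1/42 = -127/42)
U(41*9) - O(o(7, g(-4))) = -127/42 - 1*40 = -127/42 - 40 = -1807/42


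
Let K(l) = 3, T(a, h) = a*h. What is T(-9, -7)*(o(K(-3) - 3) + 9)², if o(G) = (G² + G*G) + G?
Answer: 5103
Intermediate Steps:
o(G) = G + 2*G² (o(G) = (G² + G²) + G = 2*G² + G = G + 2*G²)
T(-9, -7)*(o(K(-3) - 3) + 9)² = (-9*(-7))*((3 - 3)*(1 + 2*(3 - 3)) + 9)² = 63*(0*(1 + 2*0) + 9)² = 63*(0*(1 + 0) + 9)² = 63*(0*1 + 9)² = 63*(0 + 9)² = 63*9² = 63*81 = 5103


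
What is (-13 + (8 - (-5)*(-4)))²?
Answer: 625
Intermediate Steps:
(-13 + (8 - (-5)*(-4)))² = (-13 + (8 - 1*20))² = (-13 + (8 - 20))² = (-13 - 12)² = (-25)² = 625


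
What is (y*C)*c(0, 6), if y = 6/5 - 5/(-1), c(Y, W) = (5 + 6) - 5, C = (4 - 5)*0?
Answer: 0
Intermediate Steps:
C = 0 (C = -1*0 = 0)
c(Y, W) = 6 (c(Y, W) = 11 - 5 = 6)
y = 31/5 (y = 6*(1/5) - 5*(-1) = 6/5 + 5 = 31/5 ≈ 6.2000)
(y*C)*c(0, 6) = ((31/5)*0)*6 = 0*6 = 0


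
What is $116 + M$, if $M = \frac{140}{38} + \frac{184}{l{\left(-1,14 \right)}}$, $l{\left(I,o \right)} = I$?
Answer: $- \frac{1222}{19} \approx -64.316$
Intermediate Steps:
$M = - \frac{3426}{19}$ ($M = \frac{140}{38} + \frac{184}{-1} = 140 \cdot \frac{1}{38} + 184 \left(-1\right) = \frac{70}{19} - 184 = - \frac{3426}{19} \approx -180.32$)
$116 + M = 116 - \frac{3426}{19} = - \frac{1222}{19}$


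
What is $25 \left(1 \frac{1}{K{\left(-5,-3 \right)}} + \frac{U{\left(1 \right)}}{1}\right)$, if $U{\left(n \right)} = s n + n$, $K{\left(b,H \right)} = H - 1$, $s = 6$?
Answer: $\frac{675}{4} \approx 168.75$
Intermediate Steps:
$K{\left(b,H \right)} = -1 + H$
$U{\left(n \right)} = 7 n$ ($U{\left(n \right)} = 6 n + n = 7 n$)
$25 \left(1 \frac{1}{K{\left(-5,-3 \right)}} + \frac{U{\left(1 \right)}}{1}\right) = 25 \left(1 \frac{1}{-1 - 3} + \frac{7 \cdot 1}{1}\right) = 25 \left(1 \frac{1}{-4} + 7 \cdot 1\right) = 25 \left(1 \left(- \frac{1}{4}\right) + 7\right) = 25 \left(- \frac{1}{4} + 7\right) = 25 \cdot \frac{27}{4} = \frac{675}{4}$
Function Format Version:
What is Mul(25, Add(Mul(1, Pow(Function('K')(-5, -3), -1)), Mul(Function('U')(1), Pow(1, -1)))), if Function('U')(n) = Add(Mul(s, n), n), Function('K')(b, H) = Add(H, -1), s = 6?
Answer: Rational(675, 4) ≈ 168.75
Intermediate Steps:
Function('K')(b, H) = Add(-1, H)
Function('U')(n) = Mul(7, n) (Function('U')(n) = Add(Mul(6, n), n) = Mul(7, n))
Mul(25, Add(Mul(1, Pow(Function('K')(-5, -3), -1)), Mul(Function('U')(1), Pow(1, -1)))) = Mul(25, Add(Mul(1, Pow(Add(-1, -3), -1)), Mul(Mul(7, 1), Pow(1, -1)))) = Mul(25, Add(Mul(1, Pow(-4, -1)), Mul(7, 1))) = Mul(25, Add(Mul(1, Rational(-1, 4)), 7)) = Mul(25, Add(Rational(-1, 4), 7)) = Mul(25, Rational(27, 4)) = Rational(675, 4)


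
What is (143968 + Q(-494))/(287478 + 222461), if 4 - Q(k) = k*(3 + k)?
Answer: -98582/509939 ≈ -0.19332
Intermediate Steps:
Q(k) = 4 - k*(3 + k)
(143968 + Q(-494))/(287478 + 222461) = (143968 + (4 - 1*(-494)² - 3*(-494)))/(287478 + 222461) = (143968 + (4 - 1*244036 + 1482))/509939 = (143968 + (4 - 244036 + 1482))*(1/509939) = (143968 - 242550)*(1/509939) = -98582*1/509939 = -98582/509939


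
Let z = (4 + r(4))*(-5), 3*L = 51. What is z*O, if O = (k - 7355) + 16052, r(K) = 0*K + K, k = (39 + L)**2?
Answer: -473320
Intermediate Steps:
L = 17 (L = (1/3)*51 = 17)
k = 3136 (k = (39 + 17)**2 = 56**2 = 3136)
r(K) = K (r(K) = 0 + K = K)
z = -40 (z = (4 + 4)*(-5) = 8*(-5) = -40)
O = 11833 (O = (3136 - 7355) + 16052 = -4219 + 16052 = 11833)
z*O = -40*11833 = -473320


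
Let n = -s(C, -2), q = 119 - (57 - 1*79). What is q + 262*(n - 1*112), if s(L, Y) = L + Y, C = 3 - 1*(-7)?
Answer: -31299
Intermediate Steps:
C = 10 (C = 3 + 7 = 10)
q = 141 (q = 119 - (57 - 79) = 119 - 1*(-22) = 119 + 22 = 141)
n = -8 (n = -(10 - 2) = -1*8 = -8)
q + 262*(n - 1*112) = 141 + 262*(-8 - 1*112) = 141 + 262*(-8 - 112) = 141 + 262*(-120) = 141 - 31440 = -31299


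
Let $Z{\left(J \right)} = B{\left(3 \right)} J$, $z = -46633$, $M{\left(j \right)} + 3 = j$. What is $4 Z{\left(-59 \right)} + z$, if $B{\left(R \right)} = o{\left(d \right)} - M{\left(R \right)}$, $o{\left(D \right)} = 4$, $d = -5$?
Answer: $-47577$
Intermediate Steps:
$M{\left(j \right)} = -3 + j$
$B{\left(R \right)} = 7 - R$ ($B{\left(R \right)} = 4 - \left(-3 + R\right) = 7 - R$)
$Z{\left(J \right)} = 4 J$ ($Z{\left(J \right)} = \left(7 - 3\right) J = 4 J$)
$4 Z{\left(-59 \right)} + z = 4 \cdot 4 \left(-59\right) - 46633 = 4 \left(-236\right) - 46633 = -944 - 46633 = -47577$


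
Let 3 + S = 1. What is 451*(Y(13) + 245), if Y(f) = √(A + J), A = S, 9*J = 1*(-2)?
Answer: 110495 + 902*I*√5/3 ≈ 1.105e+5 + 672.31*I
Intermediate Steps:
J = -2/9 (J = (1*(-2))/9 = (⅑)*(-2) = -2/9 ≈ -0.22222)
S = -2 (S = -3 + 1 = -2)
A = -2
Y(f) = 2*I*√5/3 (Y(f) = √(-2 - 2/9) = √(-20/9) = 2*I*√5/3)
451*(Y(13) + 245) = 451*(2*I*√5/3 + 245) = 451*(245 + 2*I*√5/3) = 110495 + 902*I*√5/3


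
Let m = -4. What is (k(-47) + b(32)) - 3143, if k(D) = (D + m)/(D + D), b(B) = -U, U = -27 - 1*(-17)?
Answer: -294451/94 ≈ -3132.5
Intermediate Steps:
U = -10 (U = -27 + 17 = -10)
b(B) = 10 (b(B) = -1*(-10) = 10)
k(D) = (-4 + D)/(2*D) (k(D) = (D - 4)/(D + D) = (-4 + D)/((2*D)) = (-4 + D)*(1/(2*D)) = (-4 + D)/(2*D))
(k(-47) + b(32)) - 3143 = ((½)*(-4 - 47)/(-47) + 10) - 3143 = ((½)*(-1/47)*(-51) + 10) - 3143 = (51/94 + 10) - 3143 = 991/94 - 3143 = -294451/94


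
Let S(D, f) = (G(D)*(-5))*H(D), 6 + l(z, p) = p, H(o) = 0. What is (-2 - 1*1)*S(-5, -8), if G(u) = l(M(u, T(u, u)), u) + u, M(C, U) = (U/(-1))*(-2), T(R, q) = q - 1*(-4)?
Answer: 0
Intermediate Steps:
T(R, q) = 4 + q (T(R, q) = q + 4 = 4 + q)
M(C, U) = 2*U (M(C, U) = (U*(-1))*(-2) = -U*(-2) = 2*U)
l(z, p) = -6 + p
G(u) = -6 + 2*u (G(u) = (-6 + u) + u = -6 + 2*u)
S(D, f) = 0 (S(D, f) = ((-6 + 2*D)*(-5))*0 = (30 - 10*D)*0 = 0)
(-2 - 1*1)*S(-5, -8) = (-2 - 1*1)*0 = (-2 - 1)*0 = -3*0 = 0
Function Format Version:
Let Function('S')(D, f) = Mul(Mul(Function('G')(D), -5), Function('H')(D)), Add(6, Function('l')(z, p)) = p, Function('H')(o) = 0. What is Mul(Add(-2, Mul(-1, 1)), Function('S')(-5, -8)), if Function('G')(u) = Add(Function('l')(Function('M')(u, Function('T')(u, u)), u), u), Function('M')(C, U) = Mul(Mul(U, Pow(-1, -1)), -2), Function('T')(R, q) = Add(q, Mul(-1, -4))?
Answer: 0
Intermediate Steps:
Function('T')(R, q) = Add(4, q) (Function('T')(R, q) = Add(q, 4) = Add(4, q))
Function('M')(C, U) = Mul(2, U) (Function('M')(C, U) = Mul(Mul(U, -1), -2) = Mul(Mul(-1, U), -2) = Mul(2, U))
Function('l')(z, p) = Add(-6, p)
Function('G')(u) = Add(-6, Mul(2, u)) (Function('G')(u) = Add(Add(-6, u), u) = Add(-6, Mul(2, u)))
Function('S')(D, f) = 0 (Function('S')(D, f) = Mul(Mul(Add(-6, Mul(2, D)), -5), 0) = Mul(Add(30, Mul(-10, D)), 0) = 0)
Mul(Add(-2, Mul(-1, 1)), Function('S')(-5, -8)) = Mul(Add(-2, Mul(-1, 1)), 0) = Mul(Add(-2, -1), 0) = Mul(-3, 0) = 0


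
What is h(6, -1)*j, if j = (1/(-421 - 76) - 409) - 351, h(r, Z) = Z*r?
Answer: 2266326/497 ≈ 4560.0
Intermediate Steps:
j = -377721/497 (j = (1/(-497) - 409) - 351 = (-1/497 - 409) - 351 = -203274/497 - 351 = -377721/497 ≈ -760.00)
h(6, -1)*j = -1*6*(-377721/497) = -6*(-377721/497) = 2266326/497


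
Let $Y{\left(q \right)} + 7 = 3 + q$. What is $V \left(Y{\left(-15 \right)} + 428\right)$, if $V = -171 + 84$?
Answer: $-35583$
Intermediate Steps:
$Y{\left(q \right)} = -4 + q$ ($Y{\left(q \right)} = -7 + \left(3 + q\right) = -4 + q$)
$V = -87$
$V \left(Y{\left(-15 \right)} + 428\right) = - 87 \left(\left(-4 - 15\right) + 428\right) = - 87 \left(-19 + 428\right) = \left(-87\right) 409 = -35583$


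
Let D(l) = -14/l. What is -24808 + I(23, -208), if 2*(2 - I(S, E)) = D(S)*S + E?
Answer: -24695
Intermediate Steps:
I(S, E) = 9 - E/2 (I(S, E) = 2 - ((-14/S)*S + E)/2 = 2 - (-14 + E)/2 = 2 + (7 - E/2) = 9 - E/2)
-24808 + I(23, -208) = -24808 + (9 - ½*(-208)) = -24808 + (9 + 104) = -24808 + 113 = -24695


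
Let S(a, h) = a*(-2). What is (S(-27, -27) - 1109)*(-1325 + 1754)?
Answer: -452595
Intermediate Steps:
S(a, h) = -2*a
(S(-27, -27) - 1109)*(-1325 + 1754) = (-2*(-27) - 1109)*(-1325 + 1754) = (54 - 1109)*429 = -1055*429 = -452595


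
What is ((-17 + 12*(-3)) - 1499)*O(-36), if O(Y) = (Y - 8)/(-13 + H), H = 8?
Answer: -68288/5 ≈ -13658.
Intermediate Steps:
O(Y) = 8/5 - Y/5 (O(Y) = (Y - 8)/(-13 + 8) = (-8 + Y)/(-5) = (-8 + Y)*(-⅕) = 8/5 - Y/5)
((-17 + 12*(-3)) - 1499)*O(-36) = ((-17 + 12*(-3)) - 1499)*(8/5 - ⅕*(-36)) = ((-17 - 36) - 1499)*(8/5 + 36/5) = (-53 - 1499)*(44/5) = -1552*44/5 = -68288/5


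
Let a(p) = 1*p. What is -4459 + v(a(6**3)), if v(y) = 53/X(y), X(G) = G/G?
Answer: -4406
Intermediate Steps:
X(G) = 1
a(p) = p
v(y) = 53 (v(y) = 53/1 = 53*1 = 53)
-4459 + v(a(6**3)) = -4459 + 53 = -4406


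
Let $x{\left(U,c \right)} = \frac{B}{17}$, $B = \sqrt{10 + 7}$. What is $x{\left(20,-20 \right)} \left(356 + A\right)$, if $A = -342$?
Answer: $\frac{14 \sqrt{17}}{17} \approx 3.3955$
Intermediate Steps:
$B = \sqrt{17} \approx 4.1231$
$x{\left(U,c \right)} = \frac{\sqrt{17}}{17}$
$x{\left(20,-20 \right)} \left(356 + A\right) = \frac{\sqrt{17}}{17} \left(356 - 342\right) = \frac{\sqrt{17}}{17} \cdot 14 = \frac{14 \sqrt{17}}{17}$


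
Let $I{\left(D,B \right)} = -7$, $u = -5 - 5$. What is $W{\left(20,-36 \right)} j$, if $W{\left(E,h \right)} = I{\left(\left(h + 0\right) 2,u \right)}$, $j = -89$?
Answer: $623$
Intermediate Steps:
$u = -10$
$W{\left(E,h \right)} = -7$
$W{\left(20,-36 \right)} j = \left(-7\right) \left(-89\right) = 623$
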